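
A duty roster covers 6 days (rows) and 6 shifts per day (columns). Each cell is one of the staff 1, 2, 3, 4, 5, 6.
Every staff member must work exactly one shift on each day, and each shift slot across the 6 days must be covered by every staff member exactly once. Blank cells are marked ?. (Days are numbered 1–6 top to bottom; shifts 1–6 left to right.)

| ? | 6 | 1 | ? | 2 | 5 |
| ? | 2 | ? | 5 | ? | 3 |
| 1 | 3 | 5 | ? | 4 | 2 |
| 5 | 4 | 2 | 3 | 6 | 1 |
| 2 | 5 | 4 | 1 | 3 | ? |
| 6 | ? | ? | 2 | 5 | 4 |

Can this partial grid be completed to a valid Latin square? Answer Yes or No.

Yes

No day or shift among the givens repeats a symbol, and propagating forced cells runs into no contradiction.
One valid completion exists (for instance, 3 6 1 4 2 5 / 4 2 6 5 1 3 / 1 3 5 6 4 2 / 5 4 2 3 6 1 / 2 5 4 1 3 6 / 6 1 3 2 5 4).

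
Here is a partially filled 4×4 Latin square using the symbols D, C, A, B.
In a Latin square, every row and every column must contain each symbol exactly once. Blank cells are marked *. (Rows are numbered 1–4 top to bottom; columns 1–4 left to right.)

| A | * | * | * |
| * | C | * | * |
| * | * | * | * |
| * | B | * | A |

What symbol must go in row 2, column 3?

Row 1, column 2: row 1 has {A} and column 2 has {C, B}, leaving only D.
Row 3, column 2: row 3 has {} and column 2 has {D, C, B}, leaving only A.
Row 2, column 3 is narrowed to {D, A, B}.
If it were D, then row 2, column 4 would be left with no valid symbol.
If it were B, then row 2, column 4 would be left with no valid symbol.
So row 2, column 3 must be A.

A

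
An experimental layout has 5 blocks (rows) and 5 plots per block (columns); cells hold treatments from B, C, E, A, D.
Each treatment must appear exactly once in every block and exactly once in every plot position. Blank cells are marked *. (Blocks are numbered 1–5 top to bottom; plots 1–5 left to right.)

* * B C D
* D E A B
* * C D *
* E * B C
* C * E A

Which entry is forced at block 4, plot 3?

Block 1, plot 2: block 1 has {B, C, D} and plot 2 has {C, E, D}, leaving only A.
Block 1, plot 1: block 1 has {B, C, A, D} and plot 1 has {}, leaving only E.
Block 2, plot 1: block 2 has {B, E, A, D} and plot 1 has {E}, leaving only C.
Block 3, plot 2: block 3 has {C, D} and plot 2 has {C, E, A, D}, leaving only B.
Block 3, plot 1: block 3 has {B, C, D} and plot 1 has {C, E}, leaving only A.
Block 3, plot 5: block 3 has {B, C, A, D} and plot 5 has {B, C, A, D}, leaving only E.
Block 4, plot 1: block 4 has {B, C, E} and plot 1 has {C, E, A}, leaving only D.
Block 4 already has {B, C, E, D} and plot 3 already has {B, C, E}, so block 4, plot 3 must be A.

A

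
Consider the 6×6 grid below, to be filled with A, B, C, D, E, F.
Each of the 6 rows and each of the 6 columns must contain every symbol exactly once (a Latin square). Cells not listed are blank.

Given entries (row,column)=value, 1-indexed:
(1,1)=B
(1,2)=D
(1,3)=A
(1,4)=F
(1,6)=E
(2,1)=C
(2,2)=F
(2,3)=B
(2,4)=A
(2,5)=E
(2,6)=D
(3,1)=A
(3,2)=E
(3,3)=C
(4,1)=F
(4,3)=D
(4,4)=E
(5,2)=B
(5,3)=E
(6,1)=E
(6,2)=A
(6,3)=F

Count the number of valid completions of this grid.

Row 1, column 5: eliminating its row and column leaves {C}.
Row 3, column 4: eliminating its row and column leaves {B, D}.
Row 3, column 5: eliminating its row and column leaves {B, D, F}.
Row 3, column 6: eliminating its row and column leaves {B, F}.
Row 4, column 2: eliminating its row and column leaves {C}.
Row 4, column 5: eliminating its row and column leaves {A, B, C}.
Row 4, column 6: eliminating its row and column leaves {A, B, C}.
Row 5, column 1: eliminating its row and column leaves {D}.
Row 5, column 4: eliminating its row and column leaves {C, D}.
Row 5, column 5: eliminating its row and column leaves {A, C, D, F}.
Row 5, column 6: eliminating its row and column leaves {A, C, F}.
Row 6, column 4: eliminating its row and column leaves {B, C, D}.
Row 6, column 5: eliminating its row and column leaves {B, C, D}.
Row 6, column 6: eliminating its row and column leaves {B, C}.
Enumerating the assignments across these blanks that avoid any row or column repeat gives 3 completions.

3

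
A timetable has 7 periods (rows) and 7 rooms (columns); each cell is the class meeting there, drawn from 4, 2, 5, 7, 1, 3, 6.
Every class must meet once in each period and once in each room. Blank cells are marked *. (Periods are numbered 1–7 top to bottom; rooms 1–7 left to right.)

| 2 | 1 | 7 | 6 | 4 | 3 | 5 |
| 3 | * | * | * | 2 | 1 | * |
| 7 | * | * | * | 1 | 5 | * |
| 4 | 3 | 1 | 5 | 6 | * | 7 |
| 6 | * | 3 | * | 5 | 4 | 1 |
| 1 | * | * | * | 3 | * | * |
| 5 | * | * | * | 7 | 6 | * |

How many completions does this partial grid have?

9

Period 2, room 2: eliminating its period and room leaves {4, 5, 7, 6}.
Period 2, room 3: eliminating its period and room leaves {4, 5, 6}.
Period 2, room 4: eliminating its period and room leaves {4, 7}.
Period 2, room 7: eliminating its period and room leaves {4, 6}.
Period 3, room 2: eliminating its period and room leaves {4, 2, 6}.
Period 3, room 3: eliminating its period and room leaves {4, 2, 6}.
Period 3, room 4: eliminating its period and room leaves {4, 2, 3}.
Period 3, room 7: eliminating its period and room leaves {4, 2, 3, 6}.
Period 4, room 6: eliminating its period and room leaves {2}.
Period 5, room 2: eliminating its period and room leaves {2, 7}.
Period 5, room 4: eliminating its period and room leaves {2, 7}.
Period 6, room 2: eliminating its period and room leaves {4, 2, 5, 7, 6}.
Period 6, room 3: eliminating its period and room leaves {4, 2, 5, 6}.
Period 6, room 4: eliminating its period and room leaves {4, 2, 7}.
Period 6, room 6: eliminating its period and room leaves {2, 7}.
Period 6, room 7: eliminating its period and room leaves {4, 2, 6}.
Period 7, room 2: eliminating its period and room leaves {4, 2}.
Period 7, room 3: eliminating its period and room leaves {4, 2}.
Period 7, room 4: eliminating its period and room leaves {4, 2, 1, 3}.
Period 7, room 7: eliminating its period and room leaves {4, 2, 3}.
Enumerating the assignments across these blanks that avoid any period or room repeat gives 9 completions.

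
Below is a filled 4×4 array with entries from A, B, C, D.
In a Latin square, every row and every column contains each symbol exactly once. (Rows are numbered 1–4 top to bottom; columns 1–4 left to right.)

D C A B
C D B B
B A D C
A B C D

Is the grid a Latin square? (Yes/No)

Column 4 contains B twice (at rows 1 and 2), so it is not a permutation.

No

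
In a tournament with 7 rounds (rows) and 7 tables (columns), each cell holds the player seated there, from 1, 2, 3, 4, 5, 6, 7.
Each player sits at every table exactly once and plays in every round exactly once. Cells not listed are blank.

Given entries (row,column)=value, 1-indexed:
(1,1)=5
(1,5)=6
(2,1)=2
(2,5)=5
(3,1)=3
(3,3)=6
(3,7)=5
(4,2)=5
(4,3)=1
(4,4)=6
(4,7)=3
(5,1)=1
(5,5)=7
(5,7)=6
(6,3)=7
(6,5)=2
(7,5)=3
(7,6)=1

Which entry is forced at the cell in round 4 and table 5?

4

Round 4 already has {1, 3, 5, 6} and table 5 already has {2, 3, 5, 6, 7}, so round 4, table 5 must be 4.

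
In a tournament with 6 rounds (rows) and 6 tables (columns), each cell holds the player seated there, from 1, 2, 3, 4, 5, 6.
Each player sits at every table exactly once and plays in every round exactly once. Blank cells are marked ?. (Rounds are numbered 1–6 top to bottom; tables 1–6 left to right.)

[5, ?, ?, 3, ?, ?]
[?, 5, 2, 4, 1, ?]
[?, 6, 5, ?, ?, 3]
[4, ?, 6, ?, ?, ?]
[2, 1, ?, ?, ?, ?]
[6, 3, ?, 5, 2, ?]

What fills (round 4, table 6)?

Round 2, table 1: round 2 has {1, 2, 4, 5} and table 1 has {2, 4, 5, 6}, leaving only 3.
Round 2, table 6: round 2 has {1, 2, 3, 4, 5} and table 6 has {3}, leaving only 6.
Round 3, table 1: round 3 has {3, 5, 6} and table 1 has {2, 3, 4, 5, 6}, leaving only 1.
Round 3, table 4: round 3 has {1, 3, 5, 6} and table 4 has {3, 4, 5}, leaving only 2.
Round 3, table 5: round 3 has {1, 2, 3, 5, 6} and table 5 has {1, 2}, leaving only 4.
Round 1, table 5: round 1 has {3, 5} and table 5 has {1, 2, 4}, leaving only 6.
Round 4, table 2: round 4 has {4, 6} and table 2 has {1, 3, 5, 6}, leaving only 2.
Round 1, table 2: round 1 has {3, 5, 6} and table 2 has {1, 2, 3, 5, 6}, leaving only 4.
Round 1, table 3: round 1 has {3, 4, 5, 6} and table 3 has {2, 5, 6}, leaving only 1.
Round 1, table 6: round 1 has {1, 3, 4, 5, 6} and table 6 has {3, 6}, leaving only 2.
Round 4, table 4: round 4 has {2, 4, 6} and table 4 has {2, 3, 4, 5}, leaving only 1.
Round 4 already has {1, 2, 4, 6} and table 6 already has {2, 3, 6}, so round 4, table 6 must be 5.

5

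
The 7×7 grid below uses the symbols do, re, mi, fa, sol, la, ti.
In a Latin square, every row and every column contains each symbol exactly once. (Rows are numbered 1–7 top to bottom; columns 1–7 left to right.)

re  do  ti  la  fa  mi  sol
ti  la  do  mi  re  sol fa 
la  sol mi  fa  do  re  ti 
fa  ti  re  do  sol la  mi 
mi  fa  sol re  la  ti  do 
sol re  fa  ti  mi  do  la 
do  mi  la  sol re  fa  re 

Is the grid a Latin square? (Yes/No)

Column 5 contains re twice (at rows 2 and 7), so it is not a permutation.

No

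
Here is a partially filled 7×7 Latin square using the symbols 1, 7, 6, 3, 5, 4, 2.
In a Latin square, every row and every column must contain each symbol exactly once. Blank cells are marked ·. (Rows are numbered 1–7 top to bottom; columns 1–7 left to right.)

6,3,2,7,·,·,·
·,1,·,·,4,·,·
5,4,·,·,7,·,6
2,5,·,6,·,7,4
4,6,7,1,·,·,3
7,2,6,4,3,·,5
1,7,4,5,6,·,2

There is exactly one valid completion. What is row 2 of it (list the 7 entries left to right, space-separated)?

Row 2, column 1: row 2 has {1, 4} and column 1 has {1, 7, 6, 5, 4, 2}, leaving only 3.
Row 2, column 3: row 2 has {1, 3, 4} and column 3 has {7, 6, 4, 2}, leaving only 5.
Row 2, column 4: row 2 has {1, 3, 5, 4} and column 4 has {1, 7, 6, 5, 4}, leaving only 2.
Row 2, column 6: row 2 has {1, 3, 5, 4, 2} and column 6 has {7}, leaving only 6.
Row 2, column 7: row 2 has {1, 6, 3, 5, 4, 2} and column 7 has {6, 3, 5, 4, 2}, leaving only 7.
So row 2 reads: 3 1 5 2 4 6 7.

3 1 5 2 4 6 7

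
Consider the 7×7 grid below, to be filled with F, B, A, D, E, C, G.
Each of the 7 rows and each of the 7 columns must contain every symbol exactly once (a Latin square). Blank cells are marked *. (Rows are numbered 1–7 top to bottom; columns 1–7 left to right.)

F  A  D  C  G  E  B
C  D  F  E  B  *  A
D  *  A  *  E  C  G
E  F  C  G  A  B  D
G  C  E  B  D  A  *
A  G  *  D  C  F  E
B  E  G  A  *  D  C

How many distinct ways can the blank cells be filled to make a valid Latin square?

1

Row 2, column 6: eliminating its row and column leaves {G}.
Row 3, column 2: eliminating its row and column leaves {B}.
Row 3, column 4: eliminating its row and column leaves {F}.
Row 5, column 7: eliminating its row and column leaves {F}.
Row 6, column 3: eliminating its row and column leaves {B}.
Row 7, column 5: eliminating its row and column leaves {F}.
Only one assignment across all blanks avoids any row or column repeat, giving 1 completion.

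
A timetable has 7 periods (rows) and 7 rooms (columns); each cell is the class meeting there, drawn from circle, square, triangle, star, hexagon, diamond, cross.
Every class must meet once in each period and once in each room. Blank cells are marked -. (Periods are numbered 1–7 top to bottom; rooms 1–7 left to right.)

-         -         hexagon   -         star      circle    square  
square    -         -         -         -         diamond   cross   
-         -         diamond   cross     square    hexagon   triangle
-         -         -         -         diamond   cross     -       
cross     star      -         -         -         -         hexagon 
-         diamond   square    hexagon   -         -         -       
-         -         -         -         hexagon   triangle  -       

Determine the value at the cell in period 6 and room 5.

cross

Period 3, room 2: period 3 has {square, triangle, hexagon, diamond, cross} and room 2 has {star, diamond}, leaving only circle.
Period 3, room 1: period 3 has {circle, square, triangle, hexagon, diamond, cross} and room 1 has {square, cross}, leaving only star.
Period 5, room 6: period 5 has {star, hexagon, cross} and room 6 has {circle, triangle, hexagon, diamond, cross}, leaving only square.
Period 6, room 6: period 6 has {square, hexagon, diamond} and room 6 has {circle, square, triangle, hexagon, diamond, cross}, leaving only star.
Period 6, room 7: period 6 has {square, star, hexagon, diamond} and room 7 has {square, triangle, hexagon, cross}, leaving only circle.
Period 4, room 7: period 4 has {diamond, cross} and room 7 has {circle, square, triangle, hexagon, cross}, leaving only star.
Period 6, room 1: period 6 has {circle, square, star, hexagon, diamond} and room 1 has {square, star, cross}, leaving only triangle.
Period 6 already has {circle, square, triangle, star, hexagon, diamond} and room 5 already has {square, star, hexagon, diamond}, so period 6, room 5 must be cross.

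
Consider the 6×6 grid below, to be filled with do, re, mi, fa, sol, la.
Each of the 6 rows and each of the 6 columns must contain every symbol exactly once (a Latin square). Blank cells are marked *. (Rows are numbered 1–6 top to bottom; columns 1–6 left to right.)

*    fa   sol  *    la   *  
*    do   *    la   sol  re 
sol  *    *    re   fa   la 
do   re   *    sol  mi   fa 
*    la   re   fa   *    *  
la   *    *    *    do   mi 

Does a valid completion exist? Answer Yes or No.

No

Row 5, column 5: row 5 together with column 5 already contain {do, re, mi, fa, sol, la} — every symbol — so nothing can go there. The grid has no valid completion.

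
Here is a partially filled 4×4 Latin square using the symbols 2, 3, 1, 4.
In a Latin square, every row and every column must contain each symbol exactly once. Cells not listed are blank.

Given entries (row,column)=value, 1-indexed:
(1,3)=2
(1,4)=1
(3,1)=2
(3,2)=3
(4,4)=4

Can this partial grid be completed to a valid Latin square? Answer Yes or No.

No

Row 3, column 4: row 3 together with column 4 already contain {2, 3, 1, 4} — every symbol — so nothing can go there. The grid has no valid completion.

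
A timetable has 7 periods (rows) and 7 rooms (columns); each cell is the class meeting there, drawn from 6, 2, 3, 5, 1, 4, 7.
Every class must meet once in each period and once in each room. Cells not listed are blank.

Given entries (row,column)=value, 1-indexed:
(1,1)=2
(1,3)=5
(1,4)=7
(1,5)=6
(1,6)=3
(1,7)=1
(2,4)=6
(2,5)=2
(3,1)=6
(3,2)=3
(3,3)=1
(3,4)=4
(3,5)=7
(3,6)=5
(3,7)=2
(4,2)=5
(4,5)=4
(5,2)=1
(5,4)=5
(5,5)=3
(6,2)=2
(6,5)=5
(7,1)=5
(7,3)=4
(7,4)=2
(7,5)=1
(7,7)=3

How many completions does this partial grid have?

Period 1, room 2: eliminating its period and room leaves {4}.
Period 2, room 1: eliminating its period and room leaves {3, 1, 4, 7}.
Period 2, room 2: eliminating its period and room leaves {4, 7}.
Period 2, room 3: eliminating its period and room leaves {3, 7}.
Period 2, room 6: eliminating its period and room leaves {1, 4, 7}.
Period 2, room 7: eliminating its period and room leaves {5, 4, 7}.
Period 4, room 1: eliminating its period and room leaves {3, 1, 7}.
Period 4, room 3: eliminating its period and room leaves {6, 2, 3, 7}.
Period 4, room 4: eliminating its period and room leaves {3, 1}.
Period 4, room 6: eliminating its period and room leaves {6, 2, 1, 7}.
Period 4, room 7: eliminating its period and room leaves {6, 7}.
Period 5, room 1: eliminating its period and room leaves {4, 7}.
Period 5, room 3: eliminating its period and room leaves {6, 2, 7}.
Period 5, room 6: eliminating its period and room leaves {6, 2, 4, 7}.
Period 5, room 7: eliminating its period and room leaves {6, 4, 7}.
Period 6, room 1: eliminating its period and room leaves {3, 1, 4, 7}.
Period 6, room 3: eliminating its period and room leaves {6, 3, 7}.
Period 6, room 4: eliminating its period and room leaves {3, 1}.
Period 6, room 6: eliminating its period and room leaves {6, 1, 4, 7}.
Period 6, room 7: eliminating its period and room leaves {6, 4, 7}.
Period 7, room 2: eliminating its period and room leaves {6, 7}.
Period 7, room 6: eliminating its period and room leaves {6, 7}.
Enumerating the assignments across these blanks that avoid any period or room repeat gives 14 completions.

14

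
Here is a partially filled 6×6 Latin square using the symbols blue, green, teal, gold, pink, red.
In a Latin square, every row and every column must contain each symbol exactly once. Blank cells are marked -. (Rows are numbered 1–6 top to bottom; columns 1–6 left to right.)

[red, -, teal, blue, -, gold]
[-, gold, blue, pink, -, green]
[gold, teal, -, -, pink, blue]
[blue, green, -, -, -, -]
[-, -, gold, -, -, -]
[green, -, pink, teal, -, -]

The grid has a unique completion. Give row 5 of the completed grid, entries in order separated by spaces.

Row 1, column 2: row 1 has {blue, teal, gold, red} and column 2 has {green, teal, gold}, leaving only pink.
Row 1, column 5: row 1 has {blue, teal, gold, pink, red} and column 5 has {pink}, leaving only green.
Row 2, column 1: row 2 has {blue, green, gold, pink} and column 1 has {blue, green, gold, red}, leaving only teal.
Row 5, column 1: row 5 has {gold} and column 1 has {blue, green, teal, gold, red}, leaving only pink.
Row 2, column 5: row 2 has {blue, green, teal, gold, pink} and column 5 has {green, pink}, leaving only red.
Row 4, column 3: row 4 has {blue, green} and column 3 has {blue, teal, gold, pink}, leaving only red.
Row 3, column 3: row 3 has {blue, teal, gold, pink} and column 3 has {blue, teal, gold, pink, red}, leaving only green.
Row 3, column 4: row 3 has {blue, green, teal, gold, pink} and column 4 has {blue, teal, pink}, leaving only red.
Row 5, column 4: row 5 has {gold, pink} and column 4 has {blue, teal, pink, red}, leaving only green.
Row 4, column 4: row 4 has {blue, green, red} and column 4 has {blue, green, teal, pink, red}, leaving only gold.
Row 4, column 5: row 4 has {blue, green, gold, red} and column 5 has {green, pink, red}, leaving only teal.
Row 5, column 5: row 5 has {green, gold, pink} and column 5 has {green, teal, pink, red}, leaving only blue.
Row 5, column 2: row 5 has {blue, green, gold, pink} and column 2 has {green, teal, gold, pink}, leaving only red.
Row 5, column 6: row 5 has {blue, green, gold, pink, red} and column 6 has {blue, green, gold}, leaving only teal.
So row 5 reads: pink red gold green blue teal.

pink red gold green blue teal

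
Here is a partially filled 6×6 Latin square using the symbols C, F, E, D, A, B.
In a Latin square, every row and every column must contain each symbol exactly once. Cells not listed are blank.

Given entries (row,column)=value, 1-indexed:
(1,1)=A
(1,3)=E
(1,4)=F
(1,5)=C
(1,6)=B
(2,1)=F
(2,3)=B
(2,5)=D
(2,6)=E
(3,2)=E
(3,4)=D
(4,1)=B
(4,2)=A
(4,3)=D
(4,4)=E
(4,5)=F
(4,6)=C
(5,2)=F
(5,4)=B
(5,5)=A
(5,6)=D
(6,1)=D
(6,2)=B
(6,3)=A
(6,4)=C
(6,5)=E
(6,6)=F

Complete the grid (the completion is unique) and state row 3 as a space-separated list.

Row 3, column 1: row 3 has {E, D} and column 1 has {F, D, A, B}, leaving only C.
Row 3, column 3: row 3 has {C, E, D} and column 3 has {E, D, A, B}, leaving only F.
Row 3, column 5: row 3 has {C, F, E, D} and column 5 has {C, F, E, D, A}, leaving only B.
Row 3, column 6: row 3 has {C, F, E, D, B} and column 6 has {C, F, E, D, B}, leaving only A.
So row 3 reads: C E F D B A.

C E F D B A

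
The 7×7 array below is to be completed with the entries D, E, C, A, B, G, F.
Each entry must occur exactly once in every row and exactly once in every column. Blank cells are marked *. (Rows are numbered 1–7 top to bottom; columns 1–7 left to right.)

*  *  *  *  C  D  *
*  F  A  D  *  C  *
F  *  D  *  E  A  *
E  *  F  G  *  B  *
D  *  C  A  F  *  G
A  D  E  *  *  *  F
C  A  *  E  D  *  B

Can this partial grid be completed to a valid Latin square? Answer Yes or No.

Yes

No row or column among the givens repeats a symbol, and propagating forced cells runs into no contradiction.
One valid completion exists (for instance, G E B F C D A / B F A D G C E / F G D B E A C / E C F G A B D / D B C A F E G / A D E C B G F / C A G E D F B).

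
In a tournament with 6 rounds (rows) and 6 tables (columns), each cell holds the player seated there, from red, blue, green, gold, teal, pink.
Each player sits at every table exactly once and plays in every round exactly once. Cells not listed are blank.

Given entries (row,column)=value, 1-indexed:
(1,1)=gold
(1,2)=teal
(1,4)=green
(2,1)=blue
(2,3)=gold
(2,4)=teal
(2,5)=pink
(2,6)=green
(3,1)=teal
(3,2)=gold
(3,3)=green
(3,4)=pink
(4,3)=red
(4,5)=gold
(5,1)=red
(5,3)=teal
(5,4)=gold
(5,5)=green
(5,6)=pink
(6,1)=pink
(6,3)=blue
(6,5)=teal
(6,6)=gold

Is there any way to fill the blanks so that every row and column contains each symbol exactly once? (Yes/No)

No round or table among the givens repeats a symbol, and propagating forced cells runs into no contradiction.
One valid completion exists (for instance, gold teal pink green red blue / blue red gold teal pink green / teal gold green pink blue red / green pink red blue gold teal / red blue teal gold green pink / pink green blue red teal gold).

Yes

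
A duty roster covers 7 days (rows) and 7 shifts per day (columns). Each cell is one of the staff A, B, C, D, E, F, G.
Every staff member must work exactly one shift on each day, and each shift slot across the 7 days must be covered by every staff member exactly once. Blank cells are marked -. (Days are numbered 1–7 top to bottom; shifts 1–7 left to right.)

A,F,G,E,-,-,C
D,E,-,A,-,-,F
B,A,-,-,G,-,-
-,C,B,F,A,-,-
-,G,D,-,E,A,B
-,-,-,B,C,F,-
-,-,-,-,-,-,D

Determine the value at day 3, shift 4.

Day 2, shift 3: day 2 has {A, D, E, F} and shift 3 has {B, D, G}, leaving only C.
Day 2, shift 5: day 2 has {A, C, D, E, F} and shift 5 has {A, C, E, G}, leaving only B.
Day 1, shift 5: day 1 has {A, C, E, F, G} and shift 5 has {A, B, C, E, G}, leaving only D.
Day 1, shift 6: day 1 has {A, C, D, E, F, G} and shift 6 has {A, F}, leaving only B.
Day 2, shift 6: day 2 has {A, B, C, D, E, F} and shift 6 has {A, B, F}, leaving only G.
Day 3, shift 7: day 3 has {A, B, G} and shift 7 has {B, C, D, F}, leaving only E.
Day 3, shift 3: day 3 has {A, B, E, G} and shift 3 has {B, C, D, G}, leaving only F.
Day 4, shift 7: day 4 has {A, B, C, F} and shift 7 has {B, C, D, E, F}, leaving only G.
Day 4, shift 1: day 4 has {A, B, C, F, G} and shift 1 has {A, B, D}, leaving only E.
Day 4, shift 6: day 4 has {A, B, C, E, F, G} and shift 6 has {A, B, F, G}, leaving only D.
Day 3, shift 6: day 3 has {A, B, E, F, G} and shift 6 has {A, B, D, F, G}, leaving only C.
Day 3 already has {A, B, C, E, F, G} and shift 4 already has {A, B, E, F}, so day 3, shift 4 must be D.

D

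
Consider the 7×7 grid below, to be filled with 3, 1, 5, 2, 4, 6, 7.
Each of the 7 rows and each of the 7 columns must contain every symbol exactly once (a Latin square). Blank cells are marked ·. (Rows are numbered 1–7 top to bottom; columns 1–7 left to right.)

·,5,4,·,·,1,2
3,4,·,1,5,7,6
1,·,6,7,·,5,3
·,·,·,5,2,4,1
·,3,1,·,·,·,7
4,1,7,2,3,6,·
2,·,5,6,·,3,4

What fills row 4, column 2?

6

Row 1, column 4: row 1 has {1, 5, 2, 4} and column 4 has {1, 5, 2, 6, 7}, leaving only 3.
Row 2, column 3: row 2 has {3, 1, 5, 4, 6, 7} and column 3 has {1, 5, 4, 6, 7}, leaving only 2.
Row 3, column 2: row 3 has {3, 1, 5, 6, 7} and column 2 has {3, 1, 5, 4}, leaving only 2.
Row 3, column 5: row 3 has {3, 1, 5, 2, 6, 7} and column 5 has {3, 5, 2}, leaving only 4.
Row 4, column 3: row 4 has {1, 5, 2, 4} and column 3 has {1, 5, 2, 4, 6, 7}, leaving only 3.
Row 5, column 4: row 5 has {3, 1, 7} and column 4 has {3, 1, 5, 2, 6, 7}, leaving only 4.
Row 5, column 5: row 5 has {3, 1, 4, 7} and column 5 has {3, 5, 2, 4}, leaving only 6.
Row 1, column 5: row 1 has {3, 1, 5, 2, 4} and column 5 has {3, 5, 2, 4, 6}, leaving only 7.
Row 1, column 1: row 1 has {3, 1, 5, 2, 4, 7} and column 1 has {3, 1, 2, 4}, leaving only 6.
Row 4, column 1: row 4 has {3, 1, 5, 2, 4} and column 1 has {3, 1, 2, 4, 6}, leaving only 7.
Row 4 already has {3, 1, 5, 2, 4, 7} and column 2 already has {3, 1, 5, 2, 4}, so row 4, column 2 must be 6.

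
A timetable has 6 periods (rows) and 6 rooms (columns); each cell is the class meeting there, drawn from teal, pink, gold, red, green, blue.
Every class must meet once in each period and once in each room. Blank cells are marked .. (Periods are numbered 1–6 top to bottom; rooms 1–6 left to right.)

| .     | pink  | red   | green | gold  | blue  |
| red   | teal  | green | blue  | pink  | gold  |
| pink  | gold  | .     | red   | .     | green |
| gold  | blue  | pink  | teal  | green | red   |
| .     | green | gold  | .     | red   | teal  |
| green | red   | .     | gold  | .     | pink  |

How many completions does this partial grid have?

Period 1, room 1: eliminating its period and room leaves {teal}.
Period 3, room 3: eliminating its period and room leaves {teal, blue}.
Period 3, room 5: eliminating its period and room leaves {teal, blue}.
Period 5, room 1: eliminating its period and room leaves {blue}.
Period 5, room 4: eliminating its period and room leaves {pink}.
Period 6, room 3: eliminating its period and room leaves {teal, blue}.
Period 6, room 5: eliminating its period and room leaves {teal, blue}.
Enumerating the assignments across these blanks that avoid any period or room repeat gives 2 completions.

2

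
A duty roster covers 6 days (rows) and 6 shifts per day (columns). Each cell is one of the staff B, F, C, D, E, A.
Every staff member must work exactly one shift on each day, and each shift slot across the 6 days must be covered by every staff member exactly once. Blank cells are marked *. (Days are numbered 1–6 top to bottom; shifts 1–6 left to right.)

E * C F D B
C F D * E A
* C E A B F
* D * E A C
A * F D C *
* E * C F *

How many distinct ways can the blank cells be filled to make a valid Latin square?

Day 1, shift 2: eliminating its day and shift leaves {A}.
Day 2, shift 4: eliminating its day and shift leaves {B}.
Day 3, shift 1: eliminating its day and shift leaves {D}.
Day 4, shift 1: eliminating its day and shift leaves {B, F}.
Day 4, shift 3: eliminating its day and shift leaves {B}.
Day 5, shift 2: eliminating its day and shift leaves {B}.
Day 5, shift 6: eliminating its day and shift leaves {E}.
Day 6, shift 1: eliminating its day and shift leaves {B, D}.
Day 6, shift 3: eliminating its day and shift leaves {B, A}.
Day 6, shift 6: eliminating its day and shift leaves {D}.
Only one assignment across all blanks avoids any day or shift repeat, giving 1 completion.

1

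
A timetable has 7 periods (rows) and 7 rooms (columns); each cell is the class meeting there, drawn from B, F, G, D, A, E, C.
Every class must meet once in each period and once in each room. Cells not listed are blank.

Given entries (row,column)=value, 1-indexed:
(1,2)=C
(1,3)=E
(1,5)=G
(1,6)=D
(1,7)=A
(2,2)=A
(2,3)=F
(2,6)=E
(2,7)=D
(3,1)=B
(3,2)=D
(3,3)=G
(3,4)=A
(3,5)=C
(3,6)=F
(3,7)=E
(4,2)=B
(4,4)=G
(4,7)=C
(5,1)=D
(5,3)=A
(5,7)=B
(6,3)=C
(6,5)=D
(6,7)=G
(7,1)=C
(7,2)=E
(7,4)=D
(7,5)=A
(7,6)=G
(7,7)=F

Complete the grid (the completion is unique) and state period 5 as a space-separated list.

D G A F E C B

Period 5, room 6: period 5 has {B, D, A} and room 6 has {F, G, D, E}, leaving only C.
Period 1, room 1: period 1 has {G, D, A, E, C} and room 1 has {B, D, C}, leaving only F.
Period 1, room 4: period 1 has {F, G, D, A, E, C} and room 4 has {G, D, A}, leaving only B.
Period 2, room 1: period 2 has {F, D, A, E} and room 1 has {B, F, D, C}, leaving only G.
Period 2, room 4: period 2 has {F, G, D, A, E} and room 4 has {B, G, D, A}, leaving only C.
Period 2, room 5: period 2 has {F, G, D, A, E, C} and room 5 has {G, D, A, C}, leaving only B.
Period 4, room 3: period 4 has {B, G, C} and room 3 has {F, G, A, E, C}, leaving only D.
Period 4, room 6: period 4 has {B, G, D, C} and room 6 has {F, G, D, E, C}, leaving only A.
Period 4, room 1: period 4 has {B, G, D, A, C} and room 1 has {B, F, G, D, C}, leaving only E.
Period 4, room 5: period 4 has {B, G, D, A, E, C} and room 5 has {B, G, D, A, C}, leaving only F.
Period 5, room 5: period 5 has {B, D, A, C} and room 5 has {B, F, G, D, A, C}, leaving only E.
Period 5, room 4: period 5 has {B, D, A, E, C} and room 4 has {B, G, D, A, C}, leaving only F.
Period 5, room 2: period 5 has {B, F, D, A, E, C} and room 2 has {B, D, A, E, C}, leaving only G.
So period 5 reads: D G A F E C B.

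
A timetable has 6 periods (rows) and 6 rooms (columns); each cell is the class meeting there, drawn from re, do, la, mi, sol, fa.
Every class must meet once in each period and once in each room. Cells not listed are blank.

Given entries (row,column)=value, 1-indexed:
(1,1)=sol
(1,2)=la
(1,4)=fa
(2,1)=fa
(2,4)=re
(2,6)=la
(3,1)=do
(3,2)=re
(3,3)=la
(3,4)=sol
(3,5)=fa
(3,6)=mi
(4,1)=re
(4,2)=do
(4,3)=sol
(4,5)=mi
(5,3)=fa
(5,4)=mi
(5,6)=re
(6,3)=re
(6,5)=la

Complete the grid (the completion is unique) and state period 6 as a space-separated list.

Period 6, room 1: period 6 has {re, la} and room 1 has {re, do, sol, fa}, leaving only mi.
Period 6, room 4: period 6 has {re, la, mi} and room 4 has {re, mi, sol, fa}, leaving only do.
Period 1, room 6: period 1 has {la, sol, fa} and room 6 has {re, la, mi}, leaving only do.
Period 1, room 3: period 1 has {do, la, sol, fa} and room 3 has {re, la, sol, fa}, leaving only mi.
Period 1, room 5: period 1 has {do, la, mi, sol, fa} and room 5 has {la, mi, fa}, leaving only re.
Period 2, room 3: period 2 has {re, la, fa} and room 3 has {re, la, mi, sol, fa}, leaving only do.
Period 2, room 5: period 2 has {re, do, la, fa} and room 5 has {re, la, mi, fa}, leaving only sol.
Period 2, room 2: period 2 has {re, do, la, sol, fa} and room 2 has {re, do, la}, leaving only mi.
Period 4, room 4: period 4 has {re, do, mi, sol} and room 4 has {re, do, mi, sol, fa}, leaving only la.
Period 4, room 6: period 4 has {re, do, la, mi, sol} and room 6 has {re, do, la, mi}, leaving only fa.
Period 6, room 6: period 6 has {re, do, la, mi} and room 6 has {re, do, la, mi, fa}, leaving only sol.
Period 6, room 2: period 6 has {re, do, la, mi, sol} and room 2 has {re, do, la, mi}, leaving only fa.
So period 6 reads: mi fa re do la sol.

mi fa re do la sol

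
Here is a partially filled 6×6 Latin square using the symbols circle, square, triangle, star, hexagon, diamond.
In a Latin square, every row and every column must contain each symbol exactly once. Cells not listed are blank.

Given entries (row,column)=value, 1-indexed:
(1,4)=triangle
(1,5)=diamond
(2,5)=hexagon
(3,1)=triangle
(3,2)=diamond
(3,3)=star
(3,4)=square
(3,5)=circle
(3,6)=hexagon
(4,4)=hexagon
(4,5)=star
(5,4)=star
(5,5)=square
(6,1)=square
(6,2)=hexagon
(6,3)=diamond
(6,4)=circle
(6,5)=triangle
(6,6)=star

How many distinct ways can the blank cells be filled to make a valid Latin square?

16

Row 1, column 1: eliminating its row and column leaves {circle, star, hexagon}.
Row 1, column 2: eliminating its row and column leaves {circle, square, star}.
Row 1, column 3: eliminating its row and column leaves {circle, square, hexagon}.
Row 1, column 6: eliminating its row and column leaves {circle, square}.
Row 2, column 1: eliminating its row and column leaves {circle, star, diamond}.
Row 2, column 2: eliminating its row and column leaves {circle, square, triangle, star}.
Row 2, column 3: eliminating its row and column leaves {circle, square, triangle}.
Row 2, column 4: eliminating its row and column leaves {diamond}.
Row 2, column 6: eliminating its row and column leaves {circle, square, triangle, diamond}.
Row 4, column 1: eliminating its row and column leaves {circle, diamond}.
Row 4, column 2: eliminating its row and column leaves {circle, square, triangle}.
Row 4, column 3: eliminating its row and column leaves {circle, square, triangle}.
Row 4, column 6: eliminating its row and column leaves {circle, square, triangle, diamond}.
Row 5, column 1: eliminating its row and column leaves {circle, hexagon, diamond}.
Row 5, column 2: eliminating its row and column leaves {circle, triangle}.
Row 5, column 3: eliminating its row and column leaves {circle, triangle, hexagon}.
Row 5, column 6: eliminating its row and column leaves {circle, triangle, diamond}.
Enumerating the assignments across these blanks that avoid any row or column repeat gives 16 completions.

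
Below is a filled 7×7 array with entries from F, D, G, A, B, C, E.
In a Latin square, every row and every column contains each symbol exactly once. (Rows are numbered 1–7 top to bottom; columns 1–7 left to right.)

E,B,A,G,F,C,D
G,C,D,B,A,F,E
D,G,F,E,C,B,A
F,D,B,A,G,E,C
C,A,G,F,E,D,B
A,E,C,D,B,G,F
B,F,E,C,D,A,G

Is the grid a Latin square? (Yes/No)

Yes

Each row is a permutation of the 7 symbols, and so is each column.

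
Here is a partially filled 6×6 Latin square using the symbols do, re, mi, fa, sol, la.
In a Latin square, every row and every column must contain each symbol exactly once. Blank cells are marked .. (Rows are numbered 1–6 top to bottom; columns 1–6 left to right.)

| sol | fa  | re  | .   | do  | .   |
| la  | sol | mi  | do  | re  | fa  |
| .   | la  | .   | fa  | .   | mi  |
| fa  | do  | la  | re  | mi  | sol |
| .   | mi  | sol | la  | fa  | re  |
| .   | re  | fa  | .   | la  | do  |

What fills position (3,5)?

sol

Row 3 already has {mi, fa, la} and column 5 already has {do, re, mi, fa, la}, so row 3, column 5 must be sol.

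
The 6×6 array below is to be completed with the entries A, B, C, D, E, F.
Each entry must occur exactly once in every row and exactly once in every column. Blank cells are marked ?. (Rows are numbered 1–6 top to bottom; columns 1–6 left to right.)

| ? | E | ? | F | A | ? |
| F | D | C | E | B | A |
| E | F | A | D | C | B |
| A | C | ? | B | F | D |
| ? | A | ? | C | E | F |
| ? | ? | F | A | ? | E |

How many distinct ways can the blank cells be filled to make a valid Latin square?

2

Row 1, column 1: eliminating its row and column leaves {B, C, D}.
Row 1, column 3: eliminating its row and column leaves {B, D}.
Row 1, column 6: eliminating its row and column leaves {C}.
Row 4, column 3: eliminating its row and column leaves {E}.
Row 5, column 1: eliminating its row and column leaves {B, D}.
Row 5, column 3: eliminating its row and column leaves {B, D}.
Row 6, column 1: eliminating its row and column leaves {B, C, D}.
Row 6, column 2: eliminating its row and column leaves {B}.
Row 6, column 5: eliminating its row and column leaves {D}.
Enumerating the assignments across these blanks that avoid any row or column repeat gives 2 completions.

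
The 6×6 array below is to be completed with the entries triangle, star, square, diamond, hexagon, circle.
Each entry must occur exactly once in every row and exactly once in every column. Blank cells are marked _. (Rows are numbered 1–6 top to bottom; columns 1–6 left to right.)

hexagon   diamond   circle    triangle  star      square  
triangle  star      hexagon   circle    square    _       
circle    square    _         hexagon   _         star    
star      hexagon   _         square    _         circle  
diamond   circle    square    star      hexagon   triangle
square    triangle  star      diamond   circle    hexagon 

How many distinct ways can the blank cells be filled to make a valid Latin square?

Row 2, column 6: eliminating its row and column leaves {diamond}.
Row 3, column 3: eliminating its row and column leaves {triangle, diamond}.
Row 3, column 5: eliminating its row and column leaves {triangle, diamond}.
Row 4, column 3: eliminating its row and column leaves {triangle, diamond}.
Row 4, column 5: eliminating its row and column leaves {triangle, diamond}.
Enumerating the assignments across these blanks that avoid any row or column repeat gives 2 completions.

2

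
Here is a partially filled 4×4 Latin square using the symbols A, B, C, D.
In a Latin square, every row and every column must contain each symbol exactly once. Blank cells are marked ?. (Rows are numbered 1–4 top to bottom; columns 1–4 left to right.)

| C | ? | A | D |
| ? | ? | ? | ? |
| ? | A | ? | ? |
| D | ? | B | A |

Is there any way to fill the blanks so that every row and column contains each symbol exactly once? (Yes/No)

Yes

No row or column among the givens repeats a symbol, and propagating forced cells runs into no contradiction.
One valid completion exists (for instance, C B A D / A D C B / B A D C / D C B A).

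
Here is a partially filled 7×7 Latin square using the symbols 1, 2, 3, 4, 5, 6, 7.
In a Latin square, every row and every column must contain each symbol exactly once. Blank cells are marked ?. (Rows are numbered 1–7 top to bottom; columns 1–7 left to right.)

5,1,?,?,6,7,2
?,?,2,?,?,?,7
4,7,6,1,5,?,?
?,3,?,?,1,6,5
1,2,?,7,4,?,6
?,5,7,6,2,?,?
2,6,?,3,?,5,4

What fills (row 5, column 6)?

3

Row 5 already has {1, 2, 4, 6, 7} and column 6 already has {5, 6, 7}, so row 5, column 6 must be 3.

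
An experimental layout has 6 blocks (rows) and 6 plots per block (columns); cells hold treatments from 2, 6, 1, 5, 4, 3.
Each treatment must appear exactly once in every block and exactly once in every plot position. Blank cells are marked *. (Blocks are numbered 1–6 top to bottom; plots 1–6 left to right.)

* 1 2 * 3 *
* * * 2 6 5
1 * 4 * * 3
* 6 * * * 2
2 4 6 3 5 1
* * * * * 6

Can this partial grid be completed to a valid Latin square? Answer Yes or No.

Yes

No block or plot among the givens repeats a symbol, and propagating forced cells runs into no contradiction.
One valid completion exists (for instance, 6 1 2 5 3 4 / 4 3 1 2 6 5 / 1 5 4 6 2 3 / 3 6 5 1 4 2 / 2 4 6 3 5 1 / 5 2 3 4 1 6).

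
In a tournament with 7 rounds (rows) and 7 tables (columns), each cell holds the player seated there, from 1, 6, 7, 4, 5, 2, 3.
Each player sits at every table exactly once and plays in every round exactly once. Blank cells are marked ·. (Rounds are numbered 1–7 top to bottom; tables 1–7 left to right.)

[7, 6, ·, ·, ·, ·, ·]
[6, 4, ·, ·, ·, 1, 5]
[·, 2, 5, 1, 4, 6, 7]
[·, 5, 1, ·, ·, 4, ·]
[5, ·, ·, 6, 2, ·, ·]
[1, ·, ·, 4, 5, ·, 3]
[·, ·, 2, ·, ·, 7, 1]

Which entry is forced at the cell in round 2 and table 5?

7

Round 3, table 1: round 3 has {1, 6, 7, 4, 5, 2} and table 1 has {1, 6, 7, 5}, leaving only 3.
Round 4, table 1: round 4 has {1, 4, 5} and table 1 has {1, 6, 7, 5, 3}, leaving only 2.
Round 4, table 7: round 4 has {1, 4, 5, 2} and table 7 has {1, 7, 5, 3}, leaving only 6.
Round 5, table 6: round 5 has {6, 5, 2} and table 6 has {1, 6, 7, 4}, leaving only 3.
Round 5, table 7: round 5 has {6, 5, 2, 3} and table 7 has {1, 6, 7, 5, 3}, leaving only 4.
Round 1, table 7: round 1 has {6, 7} and table 7 has {1, 6, 7, 4, 5, 3}, leaving only 2.
Round 1, table 6: round 1 has {6, 7, 2} and table 6 has {1, 6, 7, 4, 3}, leaving only 5.
Round 1, table 4: round 1 has {6, 7, 5, 2} and table 4 has {1, 6, 4}, leaving only 3.
Round 1, table 3: round 1 has {6, 7, 5, 2, 3} and table 3 has {1, 5, 2}, leaving only 4.
Round 1, table 5: round 1 has {6, 7, 4, 5, 2, 3} and table 5 has {4, 5, 2}, leaving only 1.
Round 4, table 4: round 4 has {1, 6, 4, 5, 2} and table 4 has {1, 6, 4, 3}, leaving only 7.
Round 2, table 4: round 2 has {1, 6, 4, 5} and table 4 has {1, 6, 7, 4, 3}, leaving only 2.
Round 4, table 5: round 4 has {1, 6, 7, 4, 5, 2} and table 5 has {1, 4, 5, 2}, leaving only 3.
Round 2 already has {1, 6, 4, 5, 2} and table 5 already has {1, 4, 5, 2, 3}, so round 2, table 5 must be 7.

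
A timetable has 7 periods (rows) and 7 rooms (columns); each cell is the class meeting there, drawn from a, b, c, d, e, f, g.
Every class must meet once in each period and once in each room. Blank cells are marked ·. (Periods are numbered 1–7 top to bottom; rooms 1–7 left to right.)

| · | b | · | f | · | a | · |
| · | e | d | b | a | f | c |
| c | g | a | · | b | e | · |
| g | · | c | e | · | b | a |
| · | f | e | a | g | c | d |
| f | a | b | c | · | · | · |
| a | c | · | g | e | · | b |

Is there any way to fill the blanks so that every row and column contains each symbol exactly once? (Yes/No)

No

Period 2, room 1: period 2 together with room 1 already contain {a, b, c, d, e, f, g} — every symbol — so nothing can go there. The grid has no valid completion.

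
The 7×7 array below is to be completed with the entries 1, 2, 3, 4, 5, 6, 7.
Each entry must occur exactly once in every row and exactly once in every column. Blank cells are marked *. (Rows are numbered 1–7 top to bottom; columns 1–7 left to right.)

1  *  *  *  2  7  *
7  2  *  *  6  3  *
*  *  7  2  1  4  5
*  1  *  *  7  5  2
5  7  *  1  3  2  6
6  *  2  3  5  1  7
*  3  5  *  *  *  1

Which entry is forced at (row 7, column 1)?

Row 2, column 7: row 2 has {2, 3, 6, 7} and column 7 has {1, 2, 5, 6, 7}, leaving only 4.
Row 1, column 7: row 1 has {1, 2, 7} and column 7 has {1, 2, 4, 5, 6, 7}, leaving only 3.
Row 2, column 3: row 2 has {2, 3, 4, 6, 7} and column 3 has {2, 5, 7}, leaving only 1.
Row 2, column 4: row 2 has {1, 2, 3, 4, 6, 7} and column 4 has {1, 2, 3}, leaving only 5.
Row 3, column 1: row 3 has {1, 2, 4, 5, 7} and column 1 has {1, 5, 6, 7}, leaving only 3.
Row 3, column 2: row 3 has {1, 2, 3, 4, 5, 7} and column 2 has {1, 2, 3, 7}, leaving only 6.
Row 4, column 1: row 4 has {1, 2, 5, 7} and column 1 has {1, 3, 5, 6, 7}, leaving only 4.
Row 7 already has {1, 3, 5} and column 1 already has {1, 3, 4, 5, 6, 7}, so row 7, column 1 must be 2.

2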